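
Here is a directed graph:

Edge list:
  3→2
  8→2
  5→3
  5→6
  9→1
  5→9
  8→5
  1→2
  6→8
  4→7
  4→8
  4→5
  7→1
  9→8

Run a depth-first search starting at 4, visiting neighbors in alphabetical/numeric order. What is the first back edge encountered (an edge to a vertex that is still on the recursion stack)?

8->5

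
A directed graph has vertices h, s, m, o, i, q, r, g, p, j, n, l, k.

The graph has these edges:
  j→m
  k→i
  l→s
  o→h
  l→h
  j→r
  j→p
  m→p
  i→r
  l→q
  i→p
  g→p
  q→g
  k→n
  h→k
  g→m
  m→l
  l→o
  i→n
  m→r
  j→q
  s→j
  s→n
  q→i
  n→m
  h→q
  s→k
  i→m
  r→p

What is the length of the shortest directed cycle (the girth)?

For each vertex v, BFS finds the shortest path from v back to v.
The shortest such closed walk is l → q → g → m → l, length 4.

4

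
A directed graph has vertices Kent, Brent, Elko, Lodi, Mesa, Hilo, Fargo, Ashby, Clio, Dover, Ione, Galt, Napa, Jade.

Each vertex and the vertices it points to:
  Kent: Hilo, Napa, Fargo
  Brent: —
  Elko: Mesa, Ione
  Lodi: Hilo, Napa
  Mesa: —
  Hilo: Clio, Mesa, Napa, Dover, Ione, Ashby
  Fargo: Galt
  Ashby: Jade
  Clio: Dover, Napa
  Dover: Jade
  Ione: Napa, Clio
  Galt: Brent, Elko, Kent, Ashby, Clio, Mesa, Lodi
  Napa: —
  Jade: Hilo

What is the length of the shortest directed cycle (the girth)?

3

For each vertex v, BFS finds the shortest path from v back to v.
The shortest such closed walk is Galt → Kent → Fargo → Galt, length 3.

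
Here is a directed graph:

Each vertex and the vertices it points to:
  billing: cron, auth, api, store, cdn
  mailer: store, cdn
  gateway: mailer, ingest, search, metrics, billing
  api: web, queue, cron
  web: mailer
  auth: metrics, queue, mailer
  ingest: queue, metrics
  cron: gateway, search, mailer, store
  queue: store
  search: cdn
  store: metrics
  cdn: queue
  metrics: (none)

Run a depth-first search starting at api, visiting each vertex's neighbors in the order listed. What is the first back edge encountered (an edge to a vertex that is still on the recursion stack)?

billing→cron

DFS from api (visiting each vertex's neighbors in the order listed); mark gray on enter, black on exit:
api gray
  web gray
    mailer gray
      store gray
        metrics gray
        metrics black
      store black
      cdn gray
        queue gray
          queue→store: store black — skip
        queue black
      cdn black
    mailer black
  web black
  api→queue: queue black — skip
  cron gray
    gateway gray
      gateway→mailer: mailer black — skip
      ingest gray
        ingest→queue: queue black — skip
        ingest→metrics: metrics black — skip
      ingest black
      search gray
        search→cdn: cdn black — skip
      search black
      gateway→metrics: metrics black — skip
      billing gray
        billing→cron: cron is gray → back edge
First back edge: billing → cron.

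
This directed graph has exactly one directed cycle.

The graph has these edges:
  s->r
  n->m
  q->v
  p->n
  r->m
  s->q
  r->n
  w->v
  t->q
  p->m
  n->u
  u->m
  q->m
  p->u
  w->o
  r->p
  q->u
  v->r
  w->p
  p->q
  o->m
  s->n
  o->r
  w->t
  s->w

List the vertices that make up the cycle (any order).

DFS with gray/black marking from v:
v gray
  r gray
    m gray
    m black
    n gray
      u gray
        u→m: m black — skip
      u black
      n→m: m black — skip
    n black
    p gray
      q gray
        q→v: v is gray → back edge
Back edge closes the cycle v → r → p → q → v; its vertices are {p, q, r, v}.

p, q, r, v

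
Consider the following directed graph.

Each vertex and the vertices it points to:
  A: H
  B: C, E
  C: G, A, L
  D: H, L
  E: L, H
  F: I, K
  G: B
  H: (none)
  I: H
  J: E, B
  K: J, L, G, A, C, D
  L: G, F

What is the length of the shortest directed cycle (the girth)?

For each vertex v, BFS finds the shortest path from v back to v.
The shortest such closed walk is K → L → F → K, length 3.

3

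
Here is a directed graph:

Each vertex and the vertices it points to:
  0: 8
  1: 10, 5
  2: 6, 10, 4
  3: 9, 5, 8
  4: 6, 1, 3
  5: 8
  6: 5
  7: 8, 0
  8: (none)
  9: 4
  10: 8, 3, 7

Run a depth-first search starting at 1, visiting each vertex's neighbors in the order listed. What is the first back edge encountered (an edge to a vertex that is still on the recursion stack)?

DFS from 1 (visiting each vertex's neighbors in the order listed); mark gray on enter, black on exit:
1 gray
  10 gray
    8 gray
    8 black
    3 gray
      9 gray
        4 gray
          6 gray
            5 gray
              5→8: 8 black — skip
            5 black
          6 black
          4→1: 1 is gray → back edge
First back edge: 4 → 1.

4→1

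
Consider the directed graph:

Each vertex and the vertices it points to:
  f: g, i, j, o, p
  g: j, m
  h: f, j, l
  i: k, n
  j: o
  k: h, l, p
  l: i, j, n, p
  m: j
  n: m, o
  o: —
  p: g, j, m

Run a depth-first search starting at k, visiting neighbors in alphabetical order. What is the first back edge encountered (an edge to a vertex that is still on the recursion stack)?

DFS from k (visiting neighbors in alphabetical order); mark gray on enter, black on exit:
k gray
  h gray
    f gray
      g gray
        j gray
          o gray
          o black
        j black
        m gray
          m→j: j black — skip
        m black
      g black
      i gray
        i→k: k is gray → back edge
First back edge: i → k.

i->k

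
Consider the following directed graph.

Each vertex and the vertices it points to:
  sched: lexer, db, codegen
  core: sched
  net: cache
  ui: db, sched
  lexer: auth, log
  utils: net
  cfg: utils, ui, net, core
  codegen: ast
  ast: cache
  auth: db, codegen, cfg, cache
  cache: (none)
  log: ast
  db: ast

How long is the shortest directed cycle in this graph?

5

For each vertex v, BFS finds the shortest path from v back to v.
The shortest such closed walk is auth → cfg → ui → sched → lexer → auth, length 5.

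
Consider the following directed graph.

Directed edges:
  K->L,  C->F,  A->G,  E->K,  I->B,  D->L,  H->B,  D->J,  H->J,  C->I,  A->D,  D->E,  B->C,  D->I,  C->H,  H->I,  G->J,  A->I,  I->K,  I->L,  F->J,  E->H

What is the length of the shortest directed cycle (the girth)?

3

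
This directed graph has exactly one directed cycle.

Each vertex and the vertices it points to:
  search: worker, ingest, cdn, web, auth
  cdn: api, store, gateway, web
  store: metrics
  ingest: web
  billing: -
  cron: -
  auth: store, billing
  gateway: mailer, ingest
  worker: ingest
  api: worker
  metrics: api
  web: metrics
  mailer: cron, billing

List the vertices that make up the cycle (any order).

api, web, ingest, worker, metrics

DFS with gray/black marking from worker:
worker gray
  ingest gray
    web gray
      metrics gray
        api gray
          api→worker: worker is gray → back edge
Back edge closes the cycle worker → ingest → web → metrics → api → worker; its vertices are {api, web, ingest, worker, metrics}.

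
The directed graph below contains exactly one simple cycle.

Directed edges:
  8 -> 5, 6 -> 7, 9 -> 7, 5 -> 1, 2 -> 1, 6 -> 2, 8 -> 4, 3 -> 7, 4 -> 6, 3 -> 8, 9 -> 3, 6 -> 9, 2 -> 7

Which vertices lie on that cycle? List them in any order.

DFS with gray/black marking from 8:
8 gray
  4 gray
    6 gray
      9 gray
        7 gray
        7 black
        3 gray
          3→8: 8 is gray → back edge
Back edge closes the cycle 8 → 4 → 6 → 9 → 3 → 8; its vertices are {3, 4, 6, 8, 9}.

3, 4, 6, 8, 9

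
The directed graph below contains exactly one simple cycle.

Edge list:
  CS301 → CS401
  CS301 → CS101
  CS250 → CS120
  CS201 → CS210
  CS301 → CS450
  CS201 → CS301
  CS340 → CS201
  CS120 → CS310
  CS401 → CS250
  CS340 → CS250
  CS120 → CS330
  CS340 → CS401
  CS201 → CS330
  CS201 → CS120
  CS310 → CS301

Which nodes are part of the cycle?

DFS with gray/black marking from CS250:
CS250 gray
  CS120 gray
    CS310 gray
      CS301 gray
        CS450 gray
        CS450 black
        CS101 gray
        CS101 black
        CS401 gray
          CS401→CS250: CS250 is gray → back edge
Back edge closes the cycle CS250 → CS120 → CS310 → CS301 → CS401 → CS250; its vertices are {CS120, CS250, CS301, CS310, CS401}.

CS120, CS250, CS301, CS310, CS401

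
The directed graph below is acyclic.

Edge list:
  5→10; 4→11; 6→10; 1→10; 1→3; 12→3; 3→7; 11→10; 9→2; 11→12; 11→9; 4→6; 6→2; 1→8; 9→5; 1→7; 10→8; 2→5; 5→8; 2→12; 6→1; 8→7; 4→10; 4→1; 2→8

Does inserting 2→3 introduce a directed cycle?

No

Adding 2→3 creates a cycle iff 3 can already reach 2.
Explore from 3: no path reaches 2. The graph stays acyclic.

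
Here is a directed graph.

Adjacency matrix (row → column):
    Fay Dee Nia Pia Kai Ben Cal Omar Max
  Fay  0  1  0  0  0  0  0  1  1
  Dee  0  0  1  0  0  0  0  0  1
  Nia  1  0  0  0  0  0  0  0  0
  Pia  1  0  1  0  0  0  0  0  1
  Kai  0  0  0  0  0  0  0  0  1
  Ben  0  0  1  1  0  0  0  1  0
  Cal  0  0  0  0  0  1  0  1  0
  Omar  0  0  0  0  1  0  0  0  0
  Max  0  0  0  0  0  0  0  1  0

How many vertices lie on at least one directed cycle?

A vertex is on a directed cycle iff it belongs to a strongly connected component of size ≥ 2 (or has a self-loop).
The vertices on cycles are {Dee, Fay, Kai, Max, Nia, Omar} — 6 in total.

6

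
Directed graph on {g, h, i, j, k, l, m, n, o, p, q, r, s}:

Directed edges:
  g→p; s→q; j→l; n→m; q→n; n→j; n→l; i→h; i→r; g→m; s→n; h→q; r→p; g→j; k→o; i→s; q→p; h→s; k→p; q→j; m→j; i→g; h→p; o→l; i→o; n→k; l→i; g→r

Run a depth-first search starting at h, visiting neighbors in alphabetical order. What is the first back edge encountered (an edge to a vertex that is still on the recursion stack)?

DFS from h (visiting neighbors in alphabetical order); mark gray on enter, black on exit:
h gray
  p gray
  p black
  q gray
    j gray
      l gray
        i gray
          g gray
            g→j: j is gray → back edge
First back edge: g → j.

g->j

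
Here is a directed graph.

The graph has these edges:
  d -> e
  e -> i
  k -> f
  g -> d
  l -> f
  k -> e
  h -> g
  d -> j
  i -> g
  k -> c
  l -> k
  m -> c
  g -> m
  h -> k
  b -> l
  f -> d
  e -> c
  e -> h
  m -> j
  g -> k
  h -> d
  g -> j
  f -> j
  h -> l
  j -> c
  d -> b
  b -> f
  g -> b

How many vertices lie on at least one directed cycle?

A vertex is on a directed cycle iff it belongs to a strongly connected component of size ≥ 2 (or has a self-loop).
The vertices on cycles are {b, d, e, f, g, h, i, k, l} — 9 in total.

9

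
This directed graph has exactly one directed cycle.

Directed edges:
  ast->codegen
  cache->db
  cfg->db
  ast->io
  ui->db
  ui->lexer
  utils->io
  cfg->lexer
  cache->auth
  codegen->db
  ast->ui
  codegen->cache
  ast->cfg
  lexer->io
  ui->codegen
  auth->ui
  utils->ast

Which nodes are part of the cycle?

ui, auth, cache, codegen

DFS with gray/black marking from codegen:
codegen gray
  cache gray
    auth gray
      ui gray
        db gray
        db black
        ui→codegen: codegen is gray → back edge
Back edge closes the cycle codegen → cache → auth → ui → codegen; its vertices are {ui, auth, cache, codegen}.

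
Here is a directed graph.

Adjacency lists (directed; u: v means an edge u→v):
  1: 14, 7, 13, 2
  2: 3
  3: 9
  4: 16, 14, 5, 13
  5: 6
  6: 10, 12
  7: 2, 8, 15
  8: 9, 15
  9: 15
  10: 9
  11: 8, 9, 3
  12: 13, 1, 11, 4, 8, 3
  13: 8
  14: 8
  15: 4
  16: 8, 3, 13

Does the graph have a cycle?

DFS with white/gray/black marking, starting from 14:
14 gray
  8 gray
    9 gray
      15 gray
        4 gray
          16 gray
            16→8: 8 is gray → back edge
Back edge found, so a cycle exists: 8 → 9 → 15 → 4 → 16 → 8.

Yes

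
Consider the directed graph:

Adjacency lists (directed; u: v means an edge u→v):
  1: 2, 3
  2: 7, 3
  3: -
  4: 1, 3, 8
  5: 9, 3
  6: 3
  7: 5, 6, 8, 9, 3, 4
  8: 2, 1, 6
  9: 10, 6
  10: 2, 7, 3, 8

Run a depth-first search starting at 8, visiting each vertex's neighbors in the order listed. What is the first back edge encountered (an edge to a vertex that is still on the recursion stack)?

DFS from 8 (visiting each vertex's neighbors in the order listed); mark gray on enter, black on exit:
8 gray
  2 gray
    7 gray
      5 gray
        9 gray
          10 gray
            10→2: 2 is gray → back edge
First back edge: 10 → 2.

10->2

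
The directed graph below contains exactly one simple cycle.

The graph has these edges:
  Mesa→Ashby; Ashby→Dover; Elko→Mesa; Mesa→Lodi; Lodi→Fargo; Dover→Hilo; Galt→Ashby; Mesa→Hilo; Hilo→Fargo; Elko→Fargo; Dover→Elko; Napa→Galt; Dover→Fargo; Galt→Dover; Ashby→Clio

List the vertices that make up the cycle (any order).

DFS with gray/black marking from Ashby:
Ashby gray
  Dover gray
    Hilo gray
      Fargo gray
      Fargo black
    Hilo black
    Dover→Fargo: Fargo black — skip
    Elko gray
      Elko→Fargo: Fargo black — skip
      Mesa gray
        Lodi gray
          Lodi→Fargo: Fargo black — skip
        Lodi black
        Mesa→Hilo: Hilo black — skip
        Mesa→Ashby: Ashby is gray → back edge
Back edge closes the cycle Ashby → Dover → Elko → Mesa → Ashby; its vertices are {Elko, Mesa, Ashby, Dover}.

Elko, Mesa, Ashby, Dover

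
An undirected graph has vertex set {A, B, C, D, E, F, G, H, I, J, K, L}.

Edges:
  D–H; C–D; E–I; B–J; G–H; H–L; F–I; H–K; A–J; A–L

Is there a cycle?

DFS, tracking each vertex's parent; an edge to a visited non-parent vertex closes a cycle.
Start from F:
visit F (parent –)
  visit I (parent F)
    I–F: parent, skip
    visit E (parent I)
      E–I: parent, skip
visit A (parent –)
  visit J (parent A)
    J–A: parent, skip
    visit B (parent J)
      B–J: parent, skip
  visit L (parent A)
    visit H (parent L)
      visit D (parent H)
        visit C (parent D)
          C–D: parent, skip
        D–H: parent, skip
      H–L: parent, skip
      visit G (parent H)
        G–H: parent, skip
      visit K (parent H)
        K–H: parent, skip
    L–A: parent, skip
No non-parent visited neighbor found — the graph is a forest.

No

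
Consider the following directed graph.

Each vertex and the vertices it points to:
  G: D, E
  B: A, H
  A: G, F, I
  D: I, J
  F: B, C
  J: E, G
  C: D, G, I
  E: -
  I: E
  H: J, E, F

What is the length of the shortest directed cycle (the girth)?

3

For each vertex v, BFS finds the shortest path from v back to v.
The shortest such closed walk is F → B → H → F, length 3.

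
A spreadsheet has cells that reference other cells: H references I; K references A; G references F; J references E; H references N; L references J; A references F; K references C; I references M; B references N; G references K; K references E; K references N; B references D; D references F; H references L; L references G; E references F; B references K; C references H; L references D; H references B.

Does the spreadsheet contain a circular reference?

Yes

DFS with white/gray/black marking, starting from D:
D gray
  F gray
  F black
D black
A gray
  A→F: F black — skip
A black
B gray
  N gray
  N black
  K gray
    E gray
      E→F: F black — skip
    E black
    K→A: A black — skip
    C gray
      H gray
        H→N: N black — skip
        H→B: B is gray → back edge
Back edge found, so a cycle exists: B → K → C → H → B.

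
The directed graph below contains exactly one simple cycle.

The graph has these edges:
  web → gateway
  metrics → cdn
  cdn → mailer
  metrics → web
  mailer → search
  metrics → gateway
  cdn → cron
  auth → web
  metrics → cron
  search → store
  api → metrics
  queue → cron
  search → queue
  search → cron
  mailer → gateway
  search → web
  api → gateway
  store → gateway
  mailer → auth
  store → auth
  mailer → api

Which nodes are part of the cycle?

DFS with gray/black marking from mailer:
mailer gray
  api gray
    gateway gray
    gateway black
    metrics gray
      cdn gray
        cron gray
        cron black
        cdn→mailer: mailer is gray → back edge
Back edge closes the cycle mailer → api → metrics → cdn → mailer; its vertices are {api, cdn, mailer, metrics}.

api, cdn, mailer, metrics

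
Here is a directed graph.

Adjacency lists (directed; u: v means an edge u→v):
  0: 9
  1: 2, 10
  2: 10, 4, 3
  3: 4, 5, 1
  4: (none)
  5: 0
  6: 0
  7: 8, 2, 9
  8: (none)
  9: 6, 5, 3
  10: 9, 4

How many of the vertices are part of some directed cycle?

8

A vertex is on a directed cycle iff it belongs to a strongly connected component of size ≥ 2 (or has a self-loop).
The vertices on cycles are {0, 1, 2, 3, 5, 6, 9, 10} — 8 in total.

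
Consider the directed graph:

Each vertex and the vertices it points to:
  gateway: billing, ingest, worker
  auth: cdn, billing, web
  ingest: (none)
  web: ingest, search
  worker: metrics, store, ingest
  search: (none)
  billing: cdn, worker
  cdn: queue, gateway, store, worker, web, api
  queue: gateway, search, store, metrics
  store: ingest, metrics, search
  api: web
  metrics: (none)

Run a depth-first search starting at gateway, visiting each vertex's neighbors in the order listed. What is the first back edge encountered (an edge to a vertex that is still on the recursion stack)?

DFS from gateway (visiting each vertex's neighbors in the order listed); mark gray on enter, black on exit:
gateway gray
  billing gray
    cdn gray
      queue gray
        queue→gateway: gateway is gray → back edge
First back edge: queue → gateway.

queue->gateway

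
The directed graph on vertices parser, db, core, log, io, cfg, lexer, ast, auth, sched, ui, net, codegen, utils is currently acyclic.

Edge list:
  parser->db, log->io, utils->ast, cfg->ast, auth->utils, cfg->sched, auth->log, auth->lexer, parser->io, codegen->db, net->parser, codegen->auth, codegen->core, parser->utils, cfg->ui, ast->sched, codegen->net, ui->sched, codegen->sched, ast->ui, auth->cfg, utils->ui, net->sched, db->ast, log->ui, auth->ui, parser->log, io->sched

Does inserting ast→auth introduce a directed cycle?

Yes

Adding ast→auth creates a cycle iff auth can already reach ast.
Path from auth: auth → utils → ast.
So auth → … → ast → auth is a cycle.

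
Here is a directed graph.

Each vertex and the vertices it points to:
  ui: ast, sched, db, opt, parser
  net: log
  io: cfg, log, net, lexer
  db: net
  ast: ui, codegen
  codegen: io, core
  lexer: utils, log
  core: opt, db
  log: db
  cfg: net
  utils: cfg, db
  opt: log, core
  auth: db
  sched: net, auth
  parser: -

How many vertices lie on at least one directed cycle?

7

A vertex is on a directed cycle iff it belongs to a strongly connected component of size ≥ 2 (or has a self-loop).
The vertices on cycles are {db, ui, ast, log, net, opt, core} — 7 in total.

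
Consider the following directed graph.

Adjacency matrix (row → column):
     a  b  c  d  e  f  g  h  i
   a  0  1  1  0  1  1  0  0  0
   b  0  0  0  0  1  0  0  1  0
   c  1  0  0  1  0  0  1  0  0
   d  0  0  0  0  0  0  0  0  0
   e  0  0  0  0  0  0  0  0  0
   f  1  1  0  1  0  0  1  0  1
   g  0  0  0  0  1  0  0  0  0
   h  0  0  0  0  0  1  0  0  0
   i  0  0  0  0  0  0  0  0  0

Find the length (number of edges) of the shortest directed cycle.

2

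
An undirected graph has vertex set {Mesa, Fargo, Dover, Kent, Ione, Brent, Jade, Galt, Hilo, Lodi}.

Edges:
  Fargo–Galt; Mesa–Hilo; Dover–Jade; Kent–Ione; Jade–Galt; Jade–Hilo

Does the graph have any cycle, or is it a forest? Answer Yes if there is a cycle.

No

DFS, tracking each vertex's parent; an edge to a visited non-parent vertex closes a cycle.
Start from Ione:
visit Ione (parent –)
  visit Kent (parent Ione)
    Kent–Ione: parent, skip
visit Mesa (parent –)
  visit Hilo (parent Mesa)
    Hilo–Mesa: parent, skip
    visit Jade (parent Hilo)
      visit Galt (parent Jade)
        visit Fargo (parent Galt)
          Fargo–Galt: parent, skip
        Galt–Jade: parent, skip
      visit Dover (parent Jade)
        Dover–Jade: parent, skip
      Jade–Hilo: parent, skip
visit Brent (parent –)
visit Lodi (parent –)
No non-parent visited neighbor found — the graph is a forest.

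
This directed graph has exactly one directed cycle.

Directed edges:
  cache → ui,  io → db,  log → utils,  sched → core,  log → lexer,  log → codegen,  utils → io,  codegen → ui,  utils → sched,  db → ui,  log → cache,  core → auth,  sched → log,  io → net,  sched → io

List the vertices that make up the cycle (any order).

log, sched, utils

DFS with gray/black marking from sched:
sched gray
  core gray
    auth gray
    auth black
  core black
  io gray
    net gray
    net black
    db gray
      ui gray
      ui black
    db black
  io black
  log gray
    codegen gray
      codegen→ui: ui black — skip
    codegen black
    lexer gray
    lexer black
    cache gray
      cache→ui: ui black — skip
    cache black
    utils gray
      utils→io: io black — skip
      utils→sched: sched is gray → back edge
Back edge closes the cycle sched → log → utils → sched; its vertices are {log, sched, utils}.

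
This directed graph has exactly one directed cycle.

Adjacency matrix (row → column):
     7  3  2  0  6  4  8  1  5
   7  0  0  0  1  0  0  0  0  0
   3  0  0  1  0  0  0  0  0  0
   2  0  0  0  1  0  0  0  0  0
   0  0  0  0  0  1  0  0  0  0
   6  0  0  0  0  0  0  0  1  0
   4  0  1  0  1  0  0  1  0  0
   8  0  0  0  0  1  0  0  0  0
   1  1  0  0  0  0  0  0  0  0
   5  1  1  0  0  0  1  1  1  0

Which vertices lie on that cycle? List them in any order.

0, 1, 6, 7

DFS with gray/black marking from 1:
1 gray
  7 gray
    0 gray
      6 gray
        6→1: 1 is gray → back edge
Back edge closes the cycle 1 → 7 → 0 → 6 → 1; its vertices are {0, 1, 6, 7}.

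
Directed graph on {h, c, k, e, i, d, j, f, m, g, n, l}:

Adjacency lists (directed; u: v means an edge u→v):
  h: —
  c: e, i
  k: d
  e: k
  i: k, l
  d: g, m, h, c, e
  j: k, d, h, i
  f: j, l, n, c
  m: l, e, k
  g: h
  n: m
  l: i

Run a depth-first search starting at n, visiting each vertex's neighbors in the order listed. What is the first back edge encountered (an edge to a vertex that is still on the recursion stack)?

d→m

DFS from n (visiting each vertex's neighbors in the order listed); mark gray on enter, black on exit:
n gray
  m gray
    l gray
      i gray
        k gray
          d gray
            g gray
              h gray
              h black
            g black
            d→m: m is gray → back edge
First back edge: d → m.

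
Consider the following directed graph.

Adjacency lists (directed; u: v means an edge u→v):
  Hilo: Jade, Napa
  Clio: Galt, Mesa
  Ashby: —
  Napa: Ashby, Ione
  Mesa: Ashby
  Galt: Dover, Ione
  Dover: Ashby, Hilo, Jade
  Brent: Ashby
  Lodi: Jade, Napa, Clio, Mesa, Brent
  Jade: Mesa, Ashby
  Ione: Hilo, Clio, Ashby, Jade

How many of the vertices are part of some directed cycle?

A vertex is on a directed cycle iff it belongs to a strongly connected component of size ≥ 2 (or has a self-loop).
The vertices on cycles are {Clio, Galt, Hilo, Ione, Napa, Dover} — 6 in total.

6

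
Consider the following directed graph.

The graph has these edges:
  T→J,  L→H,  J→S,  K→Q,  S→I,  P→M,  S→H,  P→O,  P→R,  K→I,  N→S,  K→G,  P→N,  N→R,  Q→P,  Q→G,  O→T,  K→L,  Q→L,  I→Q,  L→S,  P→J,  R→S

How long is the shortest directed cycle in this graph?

4

For each vertex v, BFS finds the shortest path from v back to v.
The shortest such closed walk is Q → L → S → I → Q, length 4.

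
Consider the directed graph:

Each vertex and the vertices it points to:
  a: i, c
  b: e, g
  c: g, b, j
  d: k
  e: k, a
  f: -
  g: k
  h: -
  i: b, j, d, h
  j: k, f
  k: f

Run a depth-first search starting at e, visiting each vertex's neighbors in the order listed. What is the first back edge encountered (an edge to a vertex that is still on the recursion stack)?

b->e

DFS from e (visiting each vertex's neighbors in the order listed); mark gray on enter, black on exit:
e gray
  k gray
    f gray
    f black
  k black
  a gray
    i gray
      b gray
        b→e: e is gray → back edge
First back edge: b → e.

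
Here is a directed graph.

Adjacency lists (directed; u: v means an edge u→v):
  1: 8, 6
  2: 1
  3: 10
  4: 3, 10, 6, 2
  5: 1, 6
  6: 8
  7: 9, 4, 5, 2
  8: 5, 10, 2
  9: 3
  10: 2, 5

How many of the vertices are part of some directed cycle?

A vertex is on a directed cycle iff it belongs to a strongly connected component of size ≥ 2 (or has a self-loop).
The vertices on cycles are {1, 2, 5, 6, 8, 10} — 6 in total.

6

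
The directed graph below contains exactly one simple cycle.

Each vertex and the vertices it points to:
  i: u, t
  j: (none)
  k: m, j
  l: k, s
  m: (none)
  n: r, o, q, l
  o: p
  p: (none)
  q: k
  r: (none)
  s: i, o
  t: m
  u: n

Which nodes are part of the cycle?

i, l, n, s, u

DFS with gray/black marking from s:
s gray
  i gray
    u gray
      n gray
        r gray
        r black
        o gray
          p gray
          p black
        o black
        q gray
          k gray
            m gray
            m black
            j gray
            j black
          k black
        q black
        l gray
          l→k: k black — skip
          l→s: s is gray → back edge
Back edge closes the cycle s → i → u → n → l → s; its vertices are {i, l, n, s, u}.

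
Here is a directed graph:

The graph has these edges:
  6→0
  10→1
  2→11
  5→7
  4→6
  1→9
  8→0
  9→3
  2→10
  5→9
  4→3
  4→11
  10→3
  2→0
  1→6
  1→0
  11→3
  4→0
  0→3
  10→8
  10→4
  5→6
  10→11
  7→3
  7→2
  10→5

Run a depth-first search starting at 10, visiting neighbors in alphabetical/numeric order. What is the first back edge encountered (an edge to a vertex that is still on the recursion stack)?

DFS from 10 (visiting neighbors in alphabetical/numeric order); mark gray on enter, black on exit:
10 gray
  1 gray
    0 gray
      3 gray
      3 black
    0 black
    6 gray
      6→0: 0 black — skip
    6 black
    9 gray
      9→3: 3 black — skip
    9 black
  1 black
  10→3: 3 black — skip
  4 gray
    4→0: 0 black — skip
    4→3: 3 black — skip
    4→6: 6 black — skip
    11 gray
      11→3: 3 black — skip
    11 black
  4 black
  5 gray
    5→6: 6 black — skip
    7 gray
      2 gray
        2→0: 0 black — skip
        2→10: 10 is gray → back edge
First back edge: 2 → 10.

2->10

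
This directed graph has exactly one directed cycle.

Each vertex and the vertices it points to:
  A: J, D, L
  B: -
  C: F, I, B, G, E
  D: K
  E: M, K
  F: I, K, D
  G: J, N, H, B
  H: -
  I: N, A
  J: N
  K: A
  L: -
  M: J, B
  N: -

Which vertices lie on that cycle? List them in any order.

DFS with gray/black marking from A:
A gray
  J gray
    N gray
    N black
  J black
  D gray
    K gray
      K→A: A is gray → back edge
Back edge closes the cycle A → D → K → A; its vertices are {A, D, K}.

A, D, K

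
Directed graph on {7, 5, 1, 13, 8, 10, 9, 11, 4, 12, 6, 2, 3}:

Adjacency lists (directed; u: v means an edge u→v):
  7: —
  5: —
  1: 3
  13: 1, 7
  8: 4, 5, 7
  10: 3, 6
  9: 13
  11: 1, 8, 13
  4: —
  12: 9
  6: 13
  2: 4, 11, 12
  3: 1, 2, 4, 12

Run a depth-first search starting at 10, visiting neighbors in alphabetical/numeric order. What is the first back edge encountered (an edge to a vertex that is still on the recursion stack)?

1->3

DFS from 10 (visiting neighbors in alphabetical/numeric order); mark gray on enter, black on exit:
10 gray
  3 gray
    1 gray
      1→3: 3 is gray → back edge
First back edge: 1 → 3.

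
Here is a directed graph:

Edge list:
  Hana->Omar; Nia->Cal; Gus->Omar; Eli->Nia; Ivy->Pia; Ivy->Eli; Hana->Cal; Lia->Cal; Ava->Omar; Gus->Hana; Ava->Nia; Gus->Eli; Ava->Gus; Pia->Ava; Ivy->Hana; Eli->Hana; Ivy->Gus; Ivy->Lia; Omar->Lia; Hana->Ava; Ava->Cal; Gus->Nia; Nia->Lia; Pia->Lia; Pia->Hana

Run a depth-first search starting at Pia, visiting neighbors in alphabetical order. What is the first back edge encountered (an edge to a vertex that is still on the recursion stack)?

Hana→Ava

DFS from Pia (visiting neighbors in alphabetical order); mark gray on enter, black on exit:
Pia gray
  Ava gray
    Cal gray
    Cal black
    Gus gray
      Eli gray
        Hana gray
          Hana→Ava: Ava is gray → back edge
First back edge: Hana → Ava.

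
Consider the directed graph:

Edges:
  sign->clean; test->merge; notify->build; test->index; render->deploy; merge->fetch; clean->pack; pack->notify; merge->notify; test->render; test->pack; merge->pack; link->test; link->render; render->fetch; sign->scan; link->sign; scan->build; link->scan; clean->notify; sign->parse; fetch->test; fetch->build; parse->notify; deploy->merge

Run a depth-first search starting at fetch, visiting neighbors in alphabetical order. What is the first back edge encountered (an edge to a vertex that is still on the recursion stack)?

merge->fetch

DFS from fetch (visiting neighbors in alphabetical order); mark gray on enter, black on exit:
fetch gray
  build gray
  build black
  test gray
    index gray
    index black
    merge gray
      merge→fetch: fetch is gray → back edge
First back edge: merge → fetch.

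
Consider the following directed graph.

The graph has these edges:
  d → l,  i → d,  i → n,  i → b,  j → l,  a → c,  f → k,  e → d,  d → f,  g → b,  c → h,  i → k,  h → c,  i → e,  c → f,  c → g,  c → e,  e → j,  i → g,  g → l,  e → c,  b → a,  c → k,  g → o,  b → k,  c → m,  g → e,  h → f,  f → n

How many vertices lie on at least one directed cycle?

6

A vertex is on a directed cycle iff it belongs to a strongly connected component of size ≥ 2 (or has a self-loop).
The vertices on cycles are {a, b, c, e, g, h} — 6 in total.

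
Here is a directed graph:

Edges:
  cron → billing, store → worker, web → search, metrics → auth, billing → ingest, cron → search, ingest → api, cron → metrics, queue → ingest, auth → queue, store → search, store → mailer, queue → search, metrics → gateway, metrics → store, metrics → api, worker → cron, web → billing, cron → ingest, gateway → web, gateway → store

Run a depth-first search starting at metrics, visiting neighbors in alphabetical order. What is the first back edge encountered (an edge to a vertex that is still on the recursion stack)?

DFS from metrics (visiting neighbors in alphabetical order); mark gray on enter, black on exit:
metrics gray
  api gray
  api black
  auth gray
    queue gray
      ingest gray
        ingest→api: api black — skip
      ingest black
      search gray
      search black
    queue black
  auth black
  gateway gray
    store gray
      mailer gray
      mailer black
      store→search: search black — skip
      worker gray
        cron gray
          billing gray
            billing→ingest: ingest black — skip
          billing black
          cron→ingest: ingest black — skip
          cron→metrics: metrics is gray → back edge
First back edge: cron → metrics.

cron->metrics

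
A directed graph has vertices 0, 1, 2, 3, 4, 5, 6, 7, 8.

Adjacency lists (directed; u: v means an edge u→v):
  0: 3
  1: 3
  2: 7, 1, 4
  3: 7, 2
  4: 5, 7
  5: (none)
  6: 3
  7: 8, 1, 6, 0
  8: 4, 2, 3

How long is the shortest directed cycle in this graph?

3

For each vertex v, BFS finds the shortest path from v back to v.
The shortest such closed walk is 8 → 3 → 7 → 8, length 3.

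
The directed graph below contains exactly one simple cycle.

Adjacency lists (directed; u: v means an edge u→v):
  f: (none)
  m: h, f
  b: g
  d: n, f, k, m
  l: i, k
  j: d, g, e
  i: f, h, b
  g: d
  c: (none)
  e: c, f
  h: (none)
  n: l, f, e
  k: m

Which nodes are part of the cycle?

b, d, g, i, l, n

DFS with gray/black marking from d:
d gray
  n gray
    l gray
      i gray
        f gray
        f black
        h gray
        h black
        b gray
          g gray
            g→d: d is gray → back edge
Back edge closes the cycle d → n → l → i → b → g → d; its vertices are {b, d, g, i, l, n}.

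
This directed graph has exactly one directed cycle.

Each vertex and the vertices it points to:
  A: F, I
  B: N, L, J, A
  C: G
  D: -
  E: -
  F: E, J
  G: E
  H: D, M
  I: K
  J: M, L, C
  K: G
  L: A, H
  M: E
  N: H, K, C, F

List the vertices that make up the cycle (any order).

A, F, J, L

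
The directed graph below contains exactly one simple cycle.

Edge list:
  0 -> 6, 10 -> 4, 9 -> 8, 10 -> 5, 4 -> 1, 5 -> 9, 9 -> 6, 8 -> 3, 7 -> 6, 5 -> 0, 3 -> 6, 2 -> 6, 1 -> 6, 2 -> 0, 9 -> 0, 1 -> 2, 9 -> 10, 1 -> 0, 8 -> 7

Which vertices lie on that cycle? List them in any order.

5, 9, 10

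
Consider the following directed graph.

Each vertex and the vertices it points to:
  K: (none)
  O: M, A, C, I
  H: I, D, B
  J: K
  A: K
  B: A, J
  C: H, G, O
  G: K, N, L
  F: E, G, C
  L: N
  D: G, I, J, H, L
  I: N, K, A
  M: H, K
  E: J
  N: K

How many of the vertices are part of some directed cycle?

4

A vertex is on a directed cycle iff it belongs to a strongly connected component of size ≥ 2 (or has a self-loop).
The vertices on cycles are {C, D, H, O} — 4 in total.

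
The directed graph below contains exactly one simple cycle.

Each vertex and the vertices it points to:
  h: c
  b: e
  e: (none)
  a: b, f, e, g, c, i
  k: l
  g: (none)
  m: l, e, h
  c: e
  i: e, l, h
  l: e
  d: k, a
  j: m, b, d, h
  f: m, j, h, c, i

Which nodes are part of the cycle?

a, d, f, j

DFS with gray/black marking from a:
a gray
  b gray
    e gray
    e black
  b black
  f gray
    m gray
      l gray
        l→e: e black — skip
      l black
      m→e: e black — skip
      h gray
        c gray
          c→e: e black — skip
        c black
      h black
    m black
    j gray
      j→m: m black — skip
      j→b: b black — skip
      d gray
        k gray
          k→l: l black — skip
        k black
        d→a: a is gray → back edge
Back edge closes the cycle a → f → j → d → a; its vertices are {a, d, f, j}.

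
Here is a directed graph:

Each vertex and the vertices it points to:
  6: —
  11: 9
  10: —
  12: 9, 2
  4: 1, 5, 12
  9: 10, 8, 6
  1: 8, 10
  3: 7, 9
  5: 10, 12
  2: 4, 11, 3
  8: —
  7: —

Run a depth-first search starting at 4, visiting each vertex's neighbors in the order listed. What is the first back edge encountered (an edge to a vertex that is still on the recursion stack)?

DFS from 4 (visiting each vertex's neighbors in the order listed); mark gray on enter, black on exit:
4 gray
  1 gray
    8 gray
    8 black
    10 gray
    10 black
  1 black
  5 gray
    5→10: 10 black — skip
    12 gray
      9 gray
        9→10: 10 black — skip
        9→8: 8 black — skip
        6 gray
        6 black
      9 black
      2 gray
        2→4: 4 is gray → back edge
First back edge: 2 → 4.

2→4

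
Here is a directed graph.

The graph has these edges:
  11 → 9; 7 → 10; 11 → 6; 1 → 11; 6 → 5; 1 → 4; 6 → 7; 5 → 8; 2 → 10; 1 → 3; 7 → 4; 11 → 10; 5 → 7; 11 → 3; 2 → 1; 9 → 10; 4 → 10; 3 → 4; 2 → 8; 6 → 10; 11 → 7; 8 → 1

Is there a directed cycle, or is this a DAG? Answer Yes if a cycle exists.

DFS with white/gray/black marking, starting from 3:
3 gray
  4 gray
    10 gray
    10 black
  4 black
3 black
1 gray
  1→4: 4 black — skip
  11 gray
    7 gray
      7→10: 10 black — skip
      7→4: 4 black — skip
    7 black
    6 gray
      6→7: 7 black — skip
      5 gray
        5→7: 7 black — skip
        8 gray
          8→1: 1 is gray → back edge
Back edge found, so a cycle exists: 1 → 11 → 6 → 5 → 8 → 1.

Yes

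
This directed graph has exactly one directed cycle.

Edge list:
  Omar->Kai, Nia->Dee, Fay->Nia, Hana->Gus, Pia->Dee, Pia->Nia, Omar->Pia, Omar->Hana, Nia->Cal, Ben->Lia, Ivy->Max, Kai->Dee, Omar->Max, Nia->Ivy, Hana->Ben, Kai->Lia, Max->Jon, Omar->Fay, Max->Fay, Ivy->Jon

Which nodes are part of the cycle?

Fay, Ivy, Max, Nia

DFS with gray/black marking from Max:
Max gray
  Jon gray
  Jon black
  Fay gray
    Nia gray
      Cal gray
      Cal black
      Dee gray
      Dee black
      Ivy gray
        Ivy→Jon: Jon black — skip
        Ivy→Max: Max is gray → back edge
Back edge closes the cycle Max → Fay → Nia → Ivy → Max; its vertices are {Fay, Ivy, Max, Nia}.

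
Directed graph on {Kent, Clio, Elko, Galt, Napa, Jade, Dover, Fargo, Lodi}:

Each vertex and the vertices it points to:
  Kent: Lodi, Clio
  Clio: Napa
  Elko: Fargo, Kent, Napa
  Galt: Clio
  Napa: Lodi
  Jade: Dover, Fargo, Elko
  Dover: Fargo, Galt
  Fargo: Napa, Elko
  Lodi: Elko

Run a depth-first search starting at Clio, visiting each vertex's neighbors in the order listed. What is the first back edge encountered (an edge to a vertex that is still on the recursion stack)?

Fargo→Napa

DFS from Clio (visiting each vertex's neighbors in the order listed); mark gray on enter, black on exit:
Clio gray
  Napa gray
    Lodi gray
      Elko gray
        Fargo gray
          Fargo→Napa: Napa is gray → back edge
First back edge: Fargo → Napa.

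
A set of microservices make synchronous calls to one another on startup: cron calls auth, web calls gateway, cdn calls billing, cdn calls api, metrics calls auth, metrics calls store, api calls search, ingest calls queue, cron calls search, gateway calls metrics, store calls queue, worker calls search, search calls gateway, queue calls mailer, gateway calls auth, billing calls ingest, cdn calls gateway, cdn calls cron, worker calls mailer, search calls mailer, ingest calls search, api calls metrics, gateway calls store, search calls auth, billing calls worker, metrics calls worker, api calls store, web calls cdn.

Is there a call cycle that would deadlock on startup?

DFS with white/gray/black marking, starting from cdn:
cdn gray
  cron gray
    auth gray
    auth black
    search gray
      search→auth: auth black — skip
      gateway gray
        metrics gray
          store gray
            queue gray
              mailer gray
              mailer black
            queue black
          store black
          worker gray
            worker→mailer: mailer black — skip
            worker→search: search is gray → back edge
Back edge found, so a cycle exists: search → gateway → metrics → worker → search.

Yes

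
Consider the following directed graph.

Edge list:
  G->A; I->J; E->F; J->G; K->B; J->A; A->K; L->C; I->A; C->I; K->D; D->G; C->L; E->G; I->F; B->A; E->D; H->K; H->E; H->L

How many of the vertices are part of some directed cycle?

A vertex is on a directed cycle iff it belongs to a strongly connected component of size ≥ 2 (or has a self-loop).
The vertices on cycles are {A, B, C, D, G, K, L} — 7 in total.

7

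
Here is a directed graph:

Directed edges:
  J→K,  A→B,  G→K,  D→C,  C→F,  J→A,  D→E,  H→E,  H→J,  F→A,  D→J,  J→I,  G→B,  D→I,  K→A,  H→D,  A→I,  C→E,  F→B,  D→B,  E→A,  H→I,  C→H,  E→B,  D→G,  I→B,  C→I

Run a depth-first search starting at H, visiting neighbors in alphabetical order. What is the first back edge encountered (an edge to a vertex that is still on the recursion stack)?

DFS from H (visiting neighbors in alphabetical order); mark gray on enter, black on exit:
H gray
  D gray
    B gray
    B black
    C gray
      E gray
        A gray
          A→B: B black — skip
          I gray
            I→B: B black — skip
          I black
        A black
        E→B: B black — skip
      E black
      F gray
        F→A: A black — skip
        F→B: B black — skip
      F black
      C→H: H is gray → back edge
First back edge: C → H.

C->H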